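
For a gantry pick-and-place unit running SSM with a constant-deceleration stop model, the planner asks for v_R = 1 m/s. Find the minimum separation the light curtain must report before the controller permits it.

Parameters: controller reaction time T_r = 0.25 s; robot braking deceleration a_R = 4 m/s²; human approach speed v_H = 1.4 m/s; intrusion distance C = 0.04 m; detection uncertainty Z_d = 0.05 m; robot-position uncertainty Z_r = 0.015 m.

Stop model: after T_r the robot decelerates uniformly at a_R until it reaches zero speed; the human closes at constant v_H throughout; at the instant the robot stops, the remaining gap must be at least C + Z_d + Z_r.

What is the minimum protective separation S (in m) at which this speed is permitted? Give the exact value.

stop time T_s = 1/4 = 0.2500 s
reaction-phase robot travel = 1.0000·0.2500 = 0.2500 m
braking distance = 1.0000²/(2·4.0000) = 0.1250 m
person approaches 1.4000·(0.2500+0.2500) = 0.7000 m
margins: 0.0400+0.0500+0.0150 = 0.1050 m
S_min ≈ 0.2500+0.1250+0.7000+0.1050  ⇒  S_min = 59/50 m

S_min = 59/50 m = 1.1800 m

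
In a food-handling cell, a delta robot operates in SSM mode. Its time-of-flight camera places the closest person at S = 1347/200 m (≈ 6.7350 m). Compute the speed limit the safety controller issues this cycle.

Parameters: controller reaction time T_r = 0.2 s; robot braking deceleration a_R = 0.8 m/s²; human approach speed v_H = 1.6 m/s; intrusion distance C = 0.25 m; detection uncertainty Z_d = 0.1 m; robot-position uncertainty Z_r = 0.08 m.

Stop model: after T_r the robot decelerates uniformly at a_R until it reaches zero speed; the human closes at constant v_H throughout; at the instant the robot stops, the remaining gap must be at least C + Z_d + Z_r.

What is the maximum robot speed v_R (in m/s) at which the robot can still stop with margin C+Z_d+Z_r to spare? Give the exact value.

collect terms ⇒ (5/8)·v_R² + (11/5)·v_R + (-1197/200) = 0
  disc = (11/5)² − 4·(5/8)·(-1197/200) = 7921/400 ; √disc = 89/20
  v_R = (−(11/5) + 89/20) / (2·(5/8)) = 9/5 m/s
check:
T_s = v_R/a_R = (9/5)/(4/5) = 2.2500 s
robot covers v_R·T_r = 1.8000·0.2000 = 0.3600 m before braking
robot covers 1.8000·2.2500 − ½·0.8000·2.2500² = 2.0250 m while stopping
human closes 1.6000·2.4500 = 3.9200 m
margins: 0.2500+0.1000+0.0800 = 0.4300 m
sum ≈ 0.3600+2.0250+3.9200+0.4300 ≈ 6.7350 m = S ✓

v_R_max = 9/5 m/s = 1.8000 m/s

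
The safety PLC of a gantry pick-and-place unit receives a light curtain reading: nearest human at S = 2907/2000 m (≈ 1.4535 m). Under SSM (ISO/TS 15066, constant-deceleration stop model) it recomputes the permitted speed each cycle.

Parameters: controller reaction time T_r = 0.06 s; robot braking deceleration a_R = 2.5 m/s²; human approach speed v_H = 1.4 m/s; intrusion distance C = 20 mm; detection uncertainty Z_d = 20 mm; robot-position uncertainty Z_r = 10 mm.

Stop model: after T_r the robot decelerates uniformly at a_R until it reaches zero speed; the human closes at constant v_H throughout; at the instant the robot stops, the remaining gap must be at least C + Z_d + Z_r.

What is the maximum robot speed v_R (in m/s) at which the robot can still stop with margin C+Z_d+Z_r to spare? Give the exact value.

v_R_max = 29/20 m/s = 1.4500 m/s

quadratic (1/5)·v² + (31/50)·v + (-2639/2000) = 0
  disc = (31/50)² − 4·(1/5)·(-2639/2000) = 36/25 ; √disc = 6/5
  v_R = (−(31/50) + 6/5) / (2·(1/5)) = 29/20 m/s
check:
T_s = v_R/a_R = (29/20)/(5/2) = 0.5800 s
reaction-phase robot travel = 1.4500·0.0600 = 0.0870 m
robot under decel: 1.4500²/(2·2.5000) = 0.4205 m
human closes 1.4000·0.6400 = 0.8960 m
residual clearance needed = 0.0200+0.0200+0.0100 = 0.0500 m
sum ≈ 0.0870+0.4205+0.8960+0.0500 ≈ 1.4535 m = S ✓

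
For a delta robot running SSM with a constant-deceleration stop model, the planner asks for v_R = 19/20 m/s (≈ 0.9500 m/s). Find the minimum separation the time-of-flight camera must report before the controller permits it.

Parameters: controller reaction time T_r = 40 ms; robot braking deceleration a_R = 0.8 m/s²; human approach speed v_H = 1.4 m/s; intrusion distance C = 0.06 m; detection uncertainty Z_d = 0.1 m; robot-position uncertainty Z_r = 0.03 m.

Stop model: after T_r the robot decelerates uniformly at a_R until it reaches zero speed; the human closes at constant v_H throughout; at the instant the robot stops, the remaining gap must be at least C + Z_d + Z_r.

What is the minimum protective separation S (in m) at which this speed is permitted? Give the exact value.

stop time T_s = (19/20)/(4/5) = 1.1875 s
robot in T_r: 0.9500·0.0400 = 0.0380 m
braking distance = 0.9500²/(2·0.8000) = 0.5641 m
human closes 1.4000·1.2275 = 1.7185 m
C+Z_d+Z_r = 0.0600+0.1000+0.0300 = 0.1900 m
S_min ≈ 0.0380+0.5641+1.7185+0.1900  ⇒  S_min = 40169/16000 m

S_min = 40169/16000 m = 2.5106 m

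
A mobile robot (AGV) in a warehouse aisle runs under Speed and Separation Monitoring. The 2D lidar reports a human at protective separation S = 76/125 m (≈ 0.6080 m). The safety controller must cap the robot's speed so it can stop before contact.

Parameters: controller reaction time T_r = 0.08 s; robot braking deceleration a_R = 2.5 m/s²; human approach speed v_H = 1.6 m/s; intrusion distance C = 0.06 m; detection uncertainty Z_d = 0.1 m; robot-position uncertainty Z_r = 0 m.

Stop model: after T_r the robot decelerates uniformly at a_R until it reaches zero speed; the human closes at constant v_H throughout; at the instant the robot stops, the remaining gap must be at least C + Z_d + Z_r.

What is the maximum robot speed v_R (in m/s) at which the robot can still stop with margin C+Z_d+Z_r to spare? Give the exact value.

collect terms ⇒ (1/5)·v_R² + (18/25)·v_R + (-8/25) = 0
  disc = (18/25)² − 4·(1/5)·(-8/25) = 484/625 ; √disc = 22/25
  v_R = (−(18/25) + 22/25) / (2·(1/5)) = 2/5 m/s
check:
T_s = v_R/a_R = (2/5)/(5/2) = 0.1600 s
robot in T_r: 0.4000·0.0800 = 0.0320 m
robot covers 0.4000·0.1600 − ½·2.5000·0.1600² = 0.0320 m while stopping
person approaches 1.6000·(0.0800+0.1600) = 0.3840 m
residual clearance needed = 0.0600+0.1000+0.0000 = 0.1600 m
sum ≈ 0.0320+0.0320+0.3840+0.1600 ≈ 0.6080 m = S ✓

v_R_max = 2/5 m/s = 0.4000 m/s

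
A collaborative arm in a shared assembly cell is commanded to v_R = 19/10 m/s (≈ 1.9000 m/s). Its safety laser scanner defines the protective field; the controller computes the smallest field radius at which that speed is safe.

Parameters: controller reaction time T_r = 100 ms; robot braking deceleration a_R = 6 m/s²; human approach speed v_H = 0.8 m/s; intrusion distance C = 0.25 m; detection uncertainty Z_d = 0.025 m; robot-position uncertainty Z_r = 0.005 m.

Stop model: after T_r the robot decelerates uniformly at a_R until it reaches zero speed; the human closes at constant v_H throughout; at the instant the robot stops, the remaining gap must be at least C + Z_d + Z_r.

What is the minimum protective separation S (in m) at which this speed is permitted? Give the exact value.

braking lasts T_s = (19/10)/6 = 0.3167 s
reaction-phase robot travel = 1.9000·0.1000 = 0.1900 m
braking distance = 1.9000²/(2·6.0000) = 0.3008 m
human over T_r+T_s: 0.8000·(0.1000+0.3167) = 0.3333 m
residual clearance needed = 0.2500+0.0250+0.0050 = 0.2800 m
S_min ≈ 0.1900+0.3008+0.3333+0.2800  ⇒  S_min = 53/48 m

S_min = 53/48 m = 1.1042 m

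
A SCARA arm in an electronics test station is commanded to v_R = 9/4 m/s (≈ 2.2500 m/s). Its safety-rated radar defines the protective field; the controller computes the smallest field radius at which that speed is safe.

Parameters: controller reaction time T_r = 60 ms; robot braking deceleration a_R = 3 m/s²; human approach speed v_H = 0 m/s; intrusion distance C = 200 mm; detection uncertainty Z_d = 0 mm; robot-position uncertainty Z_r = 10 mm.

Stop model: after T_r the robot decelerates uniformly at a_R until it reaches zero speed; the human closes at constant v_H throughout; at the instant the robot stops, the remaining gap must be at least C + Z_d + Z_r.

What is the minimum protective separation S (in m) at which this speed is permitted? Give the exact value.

S_min = 951/800 m = 1.1887 m

T_s = v_R/a_R = (9/4)/3 = 0.7500 s
robot covers v_R·T_r = 2.2500·0.0600 = 0.1350 m before braking
robot under decel: 2.2500²/(2·3.0000) = 0.8438 m
person approaches 0.0000·(0.0600+0.7500) = 0.0000 m
residual clearance needed = 0.2000+0.0000+0.0100 = 0.2100 m
S_min ≈ 0.1350+0.8438+0.0000+0.2100  ⇒  S_min = 951/800 m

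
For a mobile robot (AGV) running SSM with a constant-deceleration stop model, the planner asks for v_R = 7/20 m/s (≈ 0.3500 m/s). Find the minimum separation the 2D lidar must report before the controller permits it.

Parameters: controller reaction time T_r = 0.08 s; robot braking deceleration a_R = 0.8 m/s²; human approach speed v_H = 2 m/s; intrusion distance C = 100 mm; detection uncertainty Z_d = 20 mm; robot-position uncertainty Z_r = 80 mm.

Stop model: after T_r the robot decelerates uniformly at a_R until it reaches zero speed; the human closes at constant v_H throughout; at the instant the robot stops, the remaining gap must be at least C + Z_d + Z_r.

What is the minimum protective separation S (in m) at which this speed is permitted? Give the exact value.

T_s = v_R/a_R = (7/20)/(4/5) = 0.4375 s
robot in T_r: 0.3500·0.0800 = 0.0280 m
braking distance = 0.3500²/(2·0.8000) = 0.0766 m
human over T_r+T_s: 2.0000·(0.0800+0.4375) = 1.0350 m
margins: 0.1000+0.0200+0.0800 = 0.2000 m
S_min ≈ 0.0280+0.0766+1.0350+0.2000  ⇒  S_min = 21433/16000 m

S_min = 21433/16000 m = 1.3396 m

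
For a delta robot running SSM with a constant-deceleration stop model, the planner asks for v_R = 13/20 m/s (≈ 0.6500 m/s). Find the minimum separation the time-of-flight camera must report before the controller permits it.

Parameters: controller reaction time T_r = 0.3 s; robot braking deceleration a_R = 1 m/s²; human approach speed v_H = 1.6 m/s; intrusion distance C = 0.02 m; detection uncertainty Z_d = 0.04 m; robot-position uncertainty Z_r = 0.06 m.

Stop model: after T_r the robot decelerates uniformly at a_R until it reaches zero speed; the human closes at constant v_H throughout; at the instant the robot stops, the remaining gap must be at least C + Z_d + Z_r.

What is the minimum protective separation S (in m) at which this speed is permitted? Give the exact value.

braking lasts T_s = (13/20)/1 = 0.6500 s
reaction-phase robot travel = 0.6500·0.3000 = 0.1950 m
robot covers 0.6500·0.6500 − ½·1.0000·0.6500² = 0.2112 m while stopping
person approaches 1.6000·(0.3000+0.6500) = 1.5200 m
C+Z_d+Z_r = 0.0200+0.0400+0.0600 = 0.1200 m
S_min ≈ 0.1950+0.2112+1.5200+0.1200  ⇒  S_min = 1637/800 m

S_min = 1637/800 m = 2.0463 m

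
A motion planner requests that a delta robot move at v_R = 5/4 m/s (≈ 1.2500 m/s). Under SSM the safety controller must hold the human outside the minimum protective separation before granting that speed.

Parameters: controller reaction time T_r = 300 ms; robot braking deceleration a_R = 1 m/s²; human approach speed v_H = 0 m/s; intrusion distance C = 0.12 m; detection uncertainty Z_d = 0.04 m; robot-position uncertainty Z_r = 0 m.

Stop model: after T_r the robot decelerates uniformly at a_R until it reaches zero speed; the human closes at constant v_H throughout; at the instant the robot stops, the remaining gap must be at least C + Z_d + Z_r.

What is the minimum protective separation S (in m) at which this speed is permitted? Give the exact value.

S_min = 1053/800 m = 1.3162 m

stop time T_s = (5/4)/1 = 1.2500 s
reaction-phase robot travel = 1.2500·0.3000 = 0.3750 m
robot under decel: 1.2500²/(2·1.0000) = 0.7812 m
human closes 0.0000·1.5500 = 0.0000 m
C+Z_d+Z_r = 0.1200+0.0400+0.0000 = 0.1600 m
S_min ≈ 0.3750+0.7812+0.0000+0.1600  ⇒  S_min = 1053/800 m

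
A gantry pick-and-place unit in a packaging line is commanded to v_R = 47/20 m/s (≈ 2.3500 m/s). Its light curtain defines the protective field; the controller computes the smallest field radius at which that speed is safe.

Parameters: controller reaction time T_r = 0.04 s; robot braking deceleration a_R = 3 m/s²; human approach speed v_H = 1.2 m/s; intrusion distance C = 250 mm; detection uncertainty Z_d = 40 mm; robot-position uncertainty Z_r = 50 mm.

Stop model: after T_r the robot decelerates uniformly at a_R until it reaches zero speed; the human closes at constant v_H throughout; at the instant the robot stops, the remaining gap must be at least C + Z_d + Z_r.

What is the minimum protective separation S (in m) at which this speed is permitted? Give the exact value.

braking lasts T_s = (47/20)/3 = 0.7833 s
robot covers v_R·T_r = 2.3500·0.0400 = 0.0940 m before braking
braking distance = 2.3500²/(2·3.0000) = 0.9204 m
person approaches 1.2000·(0.0400+0.7833) = 0.9880 m
residual clearance needed = 0.2500+0.0400+0.0500 = 0.3400 m
S_min ≈ 0.0940+0.9204+0.9880+0.3400  ⇒  S_min = 28109/12000 m

S_min = 28109/12000 m = 2.3424 m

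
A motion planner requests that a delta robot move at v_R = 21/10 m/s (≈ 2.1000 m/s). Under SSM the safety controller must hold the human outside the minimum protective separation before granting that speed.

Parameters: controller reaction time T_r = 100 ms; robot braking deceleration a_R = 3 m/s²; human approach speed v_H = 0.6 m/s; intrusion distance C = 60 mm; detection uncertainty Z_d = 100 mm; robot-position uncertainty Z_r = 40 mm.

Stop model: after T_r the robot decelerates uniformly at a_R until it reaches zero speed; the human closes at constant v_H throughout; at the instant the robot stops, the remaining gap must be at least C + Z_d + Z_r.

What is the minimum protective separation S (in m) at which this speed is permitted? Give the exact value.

stop time T_s = (21/10)/3 = 0.7000 s
robot in T_r: 2.1000·0.1000 = 0.2100 m
robot covers 2.1000·0.7000 − ½·3.0000·0.7000² = 0.7350 m while stopping
human over T_r+T_s: 0.6000·(0.1000+0.7000) = 0.4800 m
residual clearance needed = 0.0600+0.1000+0.0400 = 0.2000 m
S_min ≈ 0.2100+0.7350+0.4800+0.2000  ⇒  S_min = 13/8 m

S_min = 13/8 m = 1.6250 m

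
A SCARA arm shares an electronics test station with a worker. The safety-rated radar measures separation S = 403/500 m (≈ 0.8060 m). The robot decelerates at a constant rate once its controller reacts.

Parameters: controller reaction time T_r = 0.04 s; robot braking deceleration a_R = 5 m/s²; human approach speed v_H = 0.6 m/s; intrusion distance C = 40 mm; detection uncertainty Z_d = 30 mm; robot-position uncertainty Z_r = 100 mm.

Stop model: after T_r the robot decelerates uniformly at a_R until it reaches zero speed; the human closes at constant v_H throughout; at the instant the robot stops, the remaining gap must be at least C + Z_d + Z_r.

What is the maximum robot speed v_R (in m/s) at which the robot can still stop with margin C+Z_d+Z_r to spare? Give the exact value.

collect terms ⇒ (1/10)·v_R² + (4/25)·v_R + (-153/250) = 0
  disc = (4/25)² − 4·(1/10)·(-153/250) = 169/625 ; √disc = 13/25
  v_R = (−(4/25) + 13/25) / (2·(1/10)) = 9/5 m/s
check:
stop time T_s = (9/5)/5 = 0.3600 s
robot in T_r: 1.8000·0.0400 = 0.0720 m
braking distance = 1.8000²/(2·5.0000) = 0.3240 m
person approaches 0.6000·(0.0400+0.3600) = 0.2400 m
C+Z_d+Z_r = 0.0400+0.0300+0.1000 = 0.1700 m
sum ≈ 0.0720+0.3240+0.2400+0.1700 ≈ 0.8060 m = S ✓

v_R_max = 9/5 m/s = 1.8000 m/s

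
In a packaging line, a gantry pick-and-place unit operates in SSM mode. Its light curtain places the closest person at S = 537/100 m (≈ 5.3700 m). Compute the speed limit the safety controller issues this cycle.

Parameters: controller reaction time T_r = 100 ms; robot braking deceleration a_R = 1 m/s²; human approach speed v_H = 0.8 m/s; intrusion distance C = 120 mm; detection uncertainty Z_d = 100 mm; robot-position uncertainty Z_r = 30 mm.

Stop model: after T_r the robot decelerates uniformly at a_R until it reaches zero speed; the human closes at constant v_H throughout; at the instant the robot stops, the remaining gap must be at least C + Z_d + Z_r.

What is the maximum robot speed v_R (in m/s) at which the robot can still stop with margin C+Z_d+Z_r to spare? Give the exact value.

v_R_max = 12/5 m/s = 2.4000 m/s

quadratic (1/2)·v² + (9/10)·v + (-126/25) = 0
  disc = (9/10)² − 4·(1/2)·(-126/25) = 1089/100 ; √disc = 33/10
  v_R = (−(9/10) + 33/10) / (2·(1/2)) = 12/5 m/s
check:
T_s = v_R/a_R = (12/5)/1 = 2.4000 s
reaction-phase robot travel = 2.4000·0.1000 = 0.2400 m
robot under decel: 2.4000²/(2·1.0000) = 2.8800 m
human over T_r+T_s: 0.8000·(0.1000+2.4000) = 2.0000 m
residual clearance needed = 0.1200+0.1000+0.0300 = 0.2500 m
sum ≈ 0.2400+2.8800+2.0000+0.2500 ≈ 5.3700 m = S ✓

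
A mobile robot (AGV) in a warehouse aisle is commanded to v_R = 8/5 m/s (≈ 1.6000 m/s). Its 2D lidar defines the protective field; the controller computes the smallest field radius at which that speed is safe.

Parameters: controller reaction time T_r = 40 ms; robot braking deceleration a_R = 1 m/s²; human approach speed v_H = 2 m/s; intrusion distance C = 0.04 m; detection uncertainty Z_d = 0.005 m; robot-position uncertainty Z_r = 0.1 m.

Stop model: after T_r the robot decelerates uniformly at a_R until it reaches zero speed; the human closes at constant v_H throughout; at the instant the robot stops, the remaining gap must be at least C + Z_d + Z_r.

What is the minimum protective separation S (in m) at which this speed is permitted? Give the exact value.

braking lasts T_s = (8/5)/1 = 1.6000 s
robot in T_r: 1.6000·0.0400 = 0.0640 m
braking distance = 1.6000²/(2·1.0000) = 1.2800 m
person approaches 2.0000·(0.0400+1.6000) = 3.2800 m
C+Z_d+Z_r = 0.0400+0.0050+0.1000 = 0.1450 m
S_min ≈ 0.0640+1.2800+3.2800+0.1450  ⇒  S_min = 4769/1000 m

S_min = 4769/1000 m = 4.7690 m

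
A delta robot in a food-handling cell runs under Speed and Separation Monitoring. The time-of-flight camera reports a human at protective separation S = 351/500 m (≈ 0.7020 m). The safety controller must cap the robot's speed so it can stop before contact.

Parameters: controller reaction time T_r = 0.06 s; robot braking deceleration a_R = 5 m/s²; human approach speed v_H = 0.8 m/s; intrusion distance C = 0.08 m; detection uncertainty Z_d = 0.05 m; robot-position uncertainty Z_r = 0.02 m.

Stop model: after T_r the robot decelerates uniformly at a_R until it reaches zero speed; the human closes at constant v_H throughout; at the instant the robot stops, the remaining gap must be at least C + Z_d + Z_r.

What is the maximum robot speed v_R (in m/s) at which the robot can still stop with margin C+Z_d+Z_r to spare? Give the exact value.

v_R_max = 7/5 m/s = 1.4000 m/s

collect terms ⇒ (1/10)·v_R² + (11/50)·v_R + (-63/125) = 0
  disc = (11/50)² − 4·(1/10)·(-63/125) = 1/4 ; √disc = 1/2
  v_R = (−(11/50) + 1/2) / (2·(1/10)) = 7/5 m/s
check:
stop time T_s = (7/5)/5 = 0.2800 s
robot covers v_R·T_r = 1.4000·0.0600 = 0.0840 m before braking
robot covers 1.4000·0.2800 − ½·5.0000·0.2800² = 0.1960 m while stopping
human closes 0.8000·0.3400 = 0.2720 m
residual clearance needed = 0.0800+0.0500+0.0200 = 0.1500 m
sum ≈ 0.0840+0.1960+0.2720+0.1500 ≈ 0.7020 m = S ✓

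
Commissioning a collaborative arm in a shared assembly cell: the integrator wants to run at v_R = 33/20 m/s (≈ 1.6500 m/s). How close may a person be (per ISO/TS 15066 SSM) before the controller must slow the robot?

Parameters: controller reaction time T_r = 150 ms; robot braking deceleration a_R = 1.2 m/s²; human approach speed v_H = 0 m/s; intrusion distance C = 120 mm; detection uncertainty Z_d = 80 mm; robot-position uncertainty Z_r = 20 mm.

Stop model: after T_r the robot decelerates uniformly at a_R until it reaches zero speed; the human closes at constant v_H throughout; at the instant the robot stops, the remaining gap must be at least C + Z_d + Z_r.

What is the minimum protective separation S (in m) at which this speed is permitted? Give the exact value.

stop time T_s = (33/20)/(6/5) = 1.3750 s
robot in T_r: 1.6500·0.1500 = 0.2475 m
braking distance = 1.6500²/(2·1.2000) = 1.1344 m
human over T_r+T_s: 0.0000·(0.1500+1.3750) = 0.0000 m
C+Z_d+Z_r = 0.1200+0.0800+0.0200 = 0.2200 m
S_min ≈ 0.2475+1.1344+0.0000+0.2200  ⇒  S_min = 2563/1600 m

S_min = 2563/1600 m = 1.6019 m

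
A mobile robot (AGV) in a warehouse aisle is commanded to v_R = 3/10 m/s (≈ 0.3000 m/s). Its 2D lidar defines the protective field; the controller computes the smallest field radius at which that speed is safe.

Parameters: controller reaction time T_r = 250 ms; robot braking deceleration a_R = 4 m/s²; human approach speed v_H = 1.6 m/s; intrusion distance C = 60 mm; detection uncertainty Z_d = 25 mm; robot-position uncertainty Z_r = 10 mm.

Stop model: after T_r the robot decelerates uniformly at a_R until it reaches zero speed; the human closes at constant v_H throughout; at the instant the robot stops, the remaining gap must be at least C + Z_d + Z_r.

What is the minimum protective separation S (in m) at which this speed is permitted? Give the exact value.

T_s = v_R/a_R = (3/10)/4 = 0.0750 s
robot covers v_R·T_r = 0.3000·0.2500 = 0.0750 m before braking
robot under decel: 0.3000²/(2·4.0000) = 0.0112 m
human over T_r+T_s: 1.6000·(0.2500+0.0750) = 0.5200 m
margins: 0.0600+0.0250+0.0100 = 0.0950 m
S_min ≈ 0.0750+0.0112+0.5200+0.0950  ⇒  S_min = 561/800 m

S_min = 561/800 m = 0.7013 m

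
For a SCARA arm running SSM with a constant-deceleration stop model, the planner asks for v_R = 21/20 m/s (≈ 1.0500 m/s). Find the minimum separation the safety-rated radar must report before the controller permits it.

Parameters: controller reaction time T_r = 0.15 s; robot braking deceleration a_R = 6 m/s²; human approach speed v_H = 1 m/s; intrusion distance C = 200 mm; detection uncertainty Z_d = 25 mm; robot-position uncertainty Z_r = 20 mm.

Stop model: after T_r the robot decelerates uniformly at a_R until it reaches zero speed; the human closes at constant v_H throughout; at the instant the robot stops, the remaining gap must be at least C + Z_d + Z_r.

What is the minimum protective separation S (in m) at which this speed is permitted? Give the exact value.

T_s = v_R/a_R = (21/20)/6 = 0.1750 s
robot in T_r: 1.0500·0.1500 = 0.1575 m
braking distance = 1.0500²/(2·6.0000) = 0.0919 m
human over T_r+T_s: 1.0000·(0.1500+0.1750) = 0.3250 m
margins: 0.2000+0.0250+0.0200 = 0.2450 m
S_min ≈ 0.1575+0.0919+0.3250+0.2450  ⇒  S_min = 1311/1600 m

S_min = 1311/1600 m = 0.8194 m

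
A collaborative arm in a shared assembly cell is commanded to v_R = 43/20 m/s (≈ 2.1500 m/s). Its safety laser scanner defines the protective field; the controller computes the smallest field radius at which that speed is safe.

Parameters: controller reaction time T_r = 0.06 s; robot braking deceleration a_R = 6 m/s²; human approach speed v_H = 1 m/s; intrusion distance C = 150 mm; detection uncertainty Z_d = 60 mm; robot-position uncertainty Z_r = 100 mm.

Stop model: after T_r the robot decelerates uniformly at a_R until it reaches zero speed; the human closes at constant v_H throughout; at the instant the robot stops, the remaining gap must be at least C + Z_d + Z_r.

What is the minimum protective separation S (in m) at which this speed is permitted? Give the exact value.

braking lasts T_s = (43/20)/6 = 0.3583 s
robot covers v_R·T_r = 2.1500·0.0600 = 0.1290 m before braking
braking distance = 2.1500²/(2·6.0000) = 0.3852 m
human over T_r+T_s: 1.0000·(0.0600+0.3583) = 0.4183 m
C+Z_d+Z_r = 0.1500+0.0600+0.1000 = 0.3100 m
S_min ≈ 0.1290+0.3852+0.4183+0.3100  ⇒  S_min = 29821/24000 m

S_min = 29821/24000 m = 1.2425 m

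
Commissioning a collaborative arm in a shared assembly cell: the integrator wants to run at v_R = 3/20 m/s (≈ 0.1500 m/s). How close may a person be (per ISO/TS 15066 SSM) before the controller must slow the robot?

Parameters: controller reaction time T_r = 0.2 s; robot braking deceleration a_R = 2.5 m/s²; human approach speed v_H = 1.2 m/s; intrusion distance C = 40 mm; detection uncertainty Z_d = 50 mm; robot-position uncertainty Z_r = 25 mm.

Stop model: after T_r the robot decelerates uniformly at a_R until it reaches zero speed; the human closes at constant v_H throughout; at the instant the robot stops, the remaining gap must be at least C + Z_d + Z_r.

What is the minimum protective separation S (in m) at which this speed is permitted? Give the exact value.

S_min = 923/2000 m = 0.4615 m

stop time T_s = (3/20)/(5/2) = 0.0600 s
robot covers v_R·T_r = 0.1500·0.2000 = 0.0300 m before braking
robot under decel: 0.1500²/(2·2.5000) = 0.0045 m
human over T_r+T_s: 1.2000·(0.2000+0.0600) = 0.3120 m
margins: 0.0400+0.0500+0.0250 = 0.1150 m
S_min ≈ 0.0300+0.0045+0.3120+0.1150  ⇒  S_min = 923/2000 m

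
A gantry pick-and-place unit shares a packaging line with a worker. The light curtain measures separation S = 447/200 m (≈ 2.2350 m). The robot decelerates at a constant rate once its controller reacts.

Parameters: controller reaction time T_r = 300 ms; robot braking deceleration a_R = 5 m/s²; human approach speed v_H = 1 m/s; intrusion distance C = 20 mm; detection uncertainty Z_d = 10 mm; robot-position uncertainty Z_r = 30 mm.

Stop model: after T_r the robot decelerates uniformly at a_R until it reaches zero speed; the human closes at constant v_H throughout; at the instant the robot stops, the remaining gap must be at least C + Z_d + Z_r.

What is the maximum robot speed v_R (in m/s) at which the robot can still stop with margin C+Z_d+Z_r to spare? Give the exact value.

at the boundary: (1/10)·v² + (1/2)·v + (-15/8) = 0
  disc = (1/2)² − 4·(1/10)·(-15/8) = 1 ; √disc = 1
  v_R = (−(1/2) + 1) / (2·(1/10)) = 5/2 m/s
check:
braking lasts T_s = (5/2)/5 = 0.5000 s
reaction-phase robot travel = 2.5000·0.3000 = 0.7500 m
robot covers 2.5000·0.5000 − ½·5.0000·0.5000² = 0.6250 m while stopping
human closes 1.0000·0.8000 = 0.8000 m
residual clearance needed = 0.0200+0.0100+0.0300 = 0.0600 m
sum ≈ 0.7500+0.6250+0.8000+0.0600 ≈ 2.2350 m = S ✓

v_R_max = 5/2 m/s = 2.5000 m/s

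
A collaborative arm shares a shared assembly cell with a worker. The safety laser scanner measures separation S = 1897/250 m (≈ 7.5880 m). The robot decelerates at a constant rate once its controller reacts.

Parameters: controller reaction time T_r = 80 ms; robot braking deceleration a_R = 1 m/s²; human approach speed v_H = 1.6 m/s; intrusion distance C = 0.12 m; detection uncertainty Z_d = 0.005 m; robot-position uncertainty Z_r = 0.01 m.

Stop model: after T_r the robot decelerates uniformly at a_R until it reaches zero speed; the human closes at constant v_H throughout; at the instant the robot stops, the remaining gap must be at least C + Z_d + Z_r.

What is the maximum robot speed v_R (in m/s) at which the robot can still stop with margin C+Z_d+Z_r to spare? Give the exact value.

v_R_max = 5/2 m/s = 2.5000 m/s

quadratic (1/2)·v² + (42/25)·v + (-293/40) = 0
  disc = (42/25)² − 4·(1/2)·(-293/40) = 43681/2500 ; √disc = 209/50
  v_R = (−(42/25) + 209/50) / (2·(1/2)) = 5/2 m/s
check:
T_s = v_R/a_R = (5/2)/1 = 2.5000 s
reaction-phase robot travel = 2.5000·0.0800 = 0.2000 m
robot under decel: 2.5000²/(2·1.0000) = 3.1250 m
human over T_r+T_s: 1.6000·(0.0800+2.5000) = 4.1280 m
C+Z_d+Z_r = 0.1200+0.0050+0.0100 = 0.1350 m
sum ≈ 0.2000+3.1250+4.1280+0.1350 ≈ 7.5880 m = S ✓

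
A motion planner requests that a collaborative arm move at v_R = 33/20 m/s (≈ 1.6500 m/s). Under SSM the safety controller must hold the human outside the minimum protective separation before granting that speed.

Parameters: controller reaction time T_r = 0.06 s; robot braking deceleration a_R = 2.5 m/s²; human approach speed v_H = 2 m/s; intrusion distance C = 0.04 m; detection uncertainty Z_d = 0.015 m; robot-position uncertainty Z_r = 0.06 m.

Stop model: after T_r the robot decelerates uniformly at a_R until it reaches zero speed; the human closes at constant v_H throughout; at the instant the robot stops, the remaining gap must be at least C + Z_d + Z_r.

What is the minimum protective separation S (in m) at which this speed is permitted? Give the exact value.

S_min = 4397/2000 m = 2.1985 m

stop time T_s = (33/20)/(5/2) = 0.6600 s
robot in T_r: 1.6500·0.0600 = 0.0990 m
braking distance = 1.6500²/(2·2.5000) = 0.5445 m
human closes 2.0000·0.7200 = 1.4400 m
margins: 0.0400+0.0150+0.0600 = 0.1150 m
S_min ≈ 0.0990+0.5445+1.4400+0.1150  ⇒  S_min = 4397/2000 m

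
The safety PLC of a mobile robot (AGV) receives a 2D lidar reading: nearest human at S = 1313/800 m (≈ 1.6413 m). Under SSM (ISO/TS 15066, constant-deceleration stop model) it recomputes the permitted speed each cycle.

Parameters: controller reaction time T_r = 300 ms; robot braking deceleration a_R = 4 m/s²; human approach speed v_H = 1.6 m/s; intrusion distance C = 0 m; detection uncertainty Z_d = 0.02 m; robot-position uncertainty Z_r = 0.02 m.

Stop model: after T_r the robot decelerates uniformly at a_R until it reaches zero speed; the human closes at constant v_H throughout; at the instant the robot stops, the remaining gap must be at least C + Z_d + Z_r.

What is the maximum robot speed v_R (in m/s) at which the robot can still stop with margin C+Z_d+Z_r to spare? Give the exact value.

collect terms ⇒ (1/8)·v_R² + (7/10)·v_R + (-897/800) = 0
  disc = (7/10)² − 4·(1/8)·(-897/800) = 1681/1600 ; √disc = 41/40
  v_R = (−(7/10) + 41/40) / (2·(1/8)) = 13/10 m/s
check:
stop time T_s = (13/10)/4 = 0.3250 s
robot in T_r: 1.3000·0.3000 = 0.3900 m
robot under decel: 1.3000²/(2·4.0000) = 0.2112 m
person approaches 1.6000·(0.3000+0.3250) = 1.0000 m
margins: 0.0000+0.0200+0.0200 = 0.0400 m
sum ≈ 0.3900+0.2112+1.0000+0.0400 ≈ 1.6413 m = S ✓

v_R_max = 13/10 m/s = 1.3000 m/s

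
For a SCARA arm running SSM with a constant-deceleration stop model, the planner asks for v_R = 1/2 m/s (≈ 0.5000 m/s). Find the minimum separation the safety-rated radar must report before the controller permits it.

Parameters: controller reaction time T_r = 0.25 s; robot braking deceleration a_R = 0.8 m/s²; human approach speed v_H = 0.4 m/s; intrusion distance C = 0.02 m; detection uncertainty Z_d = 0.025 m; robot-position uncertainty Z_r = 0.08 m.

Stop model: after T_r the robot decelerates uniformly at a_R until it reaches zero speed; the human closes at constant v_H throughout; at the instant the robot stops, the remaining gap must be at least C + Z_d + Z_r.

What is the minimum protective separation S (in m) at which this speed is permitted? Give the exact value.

S_min = 121/160 m = 0.7562 m

stop time T_s = (1/2)/(4/5) = 0.6250 s
robot covers v_R·T_r = 0.5000·0.2500 = 0.1250 m before braking
robot under decel: 0.5000²/(2·0.8000) = 0.1562 m
human over T_r+T_s: 0.4000·(0.2500+0.6250) = 0.3500 m
margins: 0.0200+0.0250+0.0800 = 0.1250 m
S_min ≈ 0.1250+0.1562+0.3500+0.1250  ⇒  S_min = 121/160 m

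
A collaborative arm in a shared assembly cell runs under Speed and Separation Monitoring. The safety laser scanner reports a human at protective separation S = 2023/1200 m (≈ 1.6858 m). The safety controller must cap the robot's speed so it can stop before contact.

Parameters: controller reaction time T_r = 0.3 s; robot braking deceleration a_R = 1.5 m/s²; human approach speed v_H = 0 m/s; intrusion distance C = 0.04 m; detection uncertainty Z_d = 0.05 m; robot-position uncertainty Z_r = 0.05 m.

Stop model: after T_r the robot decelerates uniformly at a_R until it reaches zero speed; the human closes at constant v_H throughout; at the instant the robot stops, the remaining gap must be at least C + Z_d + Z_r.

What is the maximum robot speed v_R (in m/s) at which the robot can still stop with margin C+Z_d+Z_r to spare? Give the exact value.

v_R_max = 7/4 m/s = 1.7500 m/s

at the boundary: (1/3)·v² + (3/10)·v + (-371/240) = 0
  disc = (3/10)² − 4·(1/3)·(-371/240) = 484/225 ; √disc = 22/15
  v_R = (−(3/10) + 22/15) / (2·(1/3)) = 7/4 m/s
check:
stop time T_s = (7/4)/(3/2) = 1.1667 s
robot in T_r: 1.7500·0.3000 = 0.5250 m
robot covers 1.7500·1.1667 − ½·1.5000·1.1667² = 1.0208 m while stopping
human over T_r+T_s: 0.0000·(0.3000+1.1667) = 0.0000 m
margins: 0.0400+0.0500+0.0500 = 0.1400 m
sum ≈ 0.5250+1.0208+0.0000+0.1400 ≈ 1.6858 m = S ✓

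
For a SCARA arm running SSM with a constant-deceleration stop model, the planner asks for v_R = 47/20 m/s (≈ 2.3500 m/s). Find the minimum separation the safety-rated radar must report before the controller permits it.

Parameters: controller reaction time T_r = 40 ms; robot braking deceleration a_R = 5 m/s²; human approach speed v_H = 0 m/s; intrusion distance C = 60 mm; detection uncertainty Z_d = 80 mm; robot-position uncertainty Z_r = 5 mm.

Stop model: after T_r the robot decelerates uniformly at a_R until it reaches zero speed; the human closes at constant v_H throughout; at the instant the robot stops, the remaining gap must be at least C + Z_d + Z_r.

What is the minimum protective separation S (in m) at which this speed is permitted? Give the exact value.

braking lasts T_s = (47/20)/5 = 0.4700 s
reaction-phase robot travel = 2.3500·0.0400 = 0.0940 m
robot covers 2.3500·0.4700 − ½·5.0000·0.4700² = 0.5523 m while stopping
person approaches 0.0000·(0.0400+0.4700) = 0.0000 m
margins: 0.0600+0.0800+0.0050 = 0.1450 m
S_min ≈ 0.0940+0.5523+0.0000+0.1450  ⇒  S_min = 633/800 m

S_min = 633/800 m = 0.7913 m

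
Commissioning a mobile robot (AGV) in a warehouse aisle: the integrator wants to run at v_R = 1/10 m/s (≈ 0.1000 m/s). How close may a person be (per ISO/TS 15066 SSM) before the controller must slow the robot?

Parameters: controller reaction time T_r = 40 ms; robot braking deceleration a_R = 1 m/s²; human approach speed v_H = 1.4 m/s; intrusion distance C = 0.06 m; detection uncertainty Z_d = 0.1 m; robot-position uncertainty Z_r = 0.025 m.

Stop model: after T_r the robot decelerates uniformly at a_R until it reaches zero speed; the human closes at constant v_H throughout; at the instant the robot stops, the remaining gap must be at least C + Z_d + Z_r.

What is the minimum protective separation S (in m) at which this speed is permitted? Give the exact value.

T_s = v_R/a_R = (1/10)/1 = 0.1000 s
robot in T_r: 0.1000·0.0400 = 0.0040 m
robot under decel: 0.1000²/(2·1.0000) = 0.0050 m
human closes 1.4000·0.1400 = 0.1960 m
residual clearance needed = 0.0600+0.1000+0.0250 = 0.1850 m
S_min ≈ 0.0040+0.0050+0.1960+0.1850  ⇒  S_min = 39/100 m

S_min = 39/100 m = 0.3900 m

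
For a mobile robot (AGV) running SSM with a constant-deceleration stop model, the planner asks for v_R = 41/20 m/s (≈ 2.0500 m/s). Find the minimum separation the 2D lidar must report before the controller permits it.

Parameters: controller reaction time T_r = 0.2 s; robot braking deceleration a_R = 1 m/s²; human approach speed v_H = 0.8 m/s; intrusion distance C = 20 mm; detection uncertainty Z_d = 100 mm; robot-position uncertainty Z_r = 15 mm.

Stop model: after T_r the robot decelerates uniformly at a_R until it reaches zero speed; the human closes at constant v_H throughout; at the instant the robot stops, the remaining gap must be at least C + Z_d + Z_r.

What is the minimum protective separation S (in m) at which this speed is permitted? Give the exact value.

S_min = 3557/800 m = 4.4463 m

T_s = v_R/a_R = (41/20)/1 = 2.0500 s
robot covers v_R·T_r = 2.0500·0.2000 = 0.4100 m before braking
robot covers 2.0500·2.0500 − ½·1.0000·2.0500² = 2.1012 m while stopping
person approaches 0.8000·(0.2000+2.0500) = 1.8000 m
residual clearance needed = 0.0200+0.1000+0.0150 = 0.1350 m
S_min ≈ 0.4100+2.1012+1.8000+0.1350  ⇒  S_min = 3557/800 m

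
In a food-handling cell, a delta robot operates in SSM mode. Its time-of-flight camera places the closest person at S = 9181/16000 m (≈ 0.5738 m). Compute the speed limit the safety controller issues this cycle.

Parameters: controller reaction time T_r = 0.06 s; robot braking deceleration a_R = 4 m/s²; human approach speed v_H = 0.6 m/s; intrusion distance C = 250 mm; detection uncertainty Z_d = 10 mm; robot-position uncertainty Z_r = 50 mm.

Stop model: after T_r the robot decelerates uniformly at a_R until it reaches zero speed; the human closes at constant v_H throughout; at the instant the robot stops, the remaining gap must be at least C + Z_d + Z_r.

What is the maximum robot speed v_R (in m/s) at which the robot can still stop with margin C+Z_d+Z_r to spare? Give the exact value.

at the boundary: (1/8)·v² + (21/100)·v + (-729/3200) = 0
  disc = (21/100)² − 4·(1/8)·(-729/3200) = 25281/160000 ; √disc = 159/400
  v_R = (−(21/100) + 159/400) / (2·(1/8)) = 3/4 m/s
check:
stop time T_s = (3/4)/4 = 0.1875 s
robot in T_r: 0.7500·0.0600 = 0.0450 m
braking distance = 0.7500²/(2·4.0000) = 0.0703 m
human closes 0.6000·0.2475 = 0.1485 m
margins: 0.2500+0.0100+0.0500 = 0.3100 m
sum ≈ 0.0450+0.0703+0.1485+0.3100 ≈ 0.5738 m = S ✓

v_R_max = 3/4 m/s = 0.7500 m/s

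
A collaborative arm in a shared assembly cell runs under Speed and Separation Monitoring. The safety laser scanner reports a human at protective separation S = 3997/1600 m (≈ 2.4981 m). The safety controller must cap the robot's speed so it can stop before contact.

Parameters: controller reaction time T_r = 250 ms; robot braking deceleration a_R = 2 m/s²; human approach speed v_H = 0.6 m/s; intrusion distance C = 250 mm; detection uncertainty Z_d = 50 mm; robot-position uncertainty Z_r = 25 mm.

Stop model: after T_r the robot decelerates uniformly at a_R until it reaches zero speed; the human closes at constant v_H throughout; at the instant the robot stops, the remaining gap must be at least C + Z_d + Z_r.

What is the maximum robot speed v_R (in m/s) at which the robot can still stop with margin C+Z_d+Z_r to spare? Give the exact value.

v_R_max = 39/20 m/s = 1.9500 m/s

collect terms ⇒ (1/4)·v_R² + (11/20)·v_R + (-3237/1600) = 0
  disc = (11/20)² − 4·(1/4)·(-3237/1600) = 3721/1600 ; √disc = 61/40
  v_R = (−(11/20) + 61/40) / (2·(1/4)) = 39/20 m/s
check:
braking lasts T_s = (39/20)/2 = 0.9750 s
reaction-phase robot travel = 1.9500·0.2500 = 0.4875 m
braking distance = 1.9500²/(2·2.0000) = 0.9506 m
human over T_r+T_s: 0.6000·(0.2500+0.9750) = 0.7350 m
residual clearance needed = 0.2500+0.0500+0.0250 = 0.3250 m
sum ≈ 0.4875+0.9506+0.7350+0.3250 ≈ 2.4981 m = S ✓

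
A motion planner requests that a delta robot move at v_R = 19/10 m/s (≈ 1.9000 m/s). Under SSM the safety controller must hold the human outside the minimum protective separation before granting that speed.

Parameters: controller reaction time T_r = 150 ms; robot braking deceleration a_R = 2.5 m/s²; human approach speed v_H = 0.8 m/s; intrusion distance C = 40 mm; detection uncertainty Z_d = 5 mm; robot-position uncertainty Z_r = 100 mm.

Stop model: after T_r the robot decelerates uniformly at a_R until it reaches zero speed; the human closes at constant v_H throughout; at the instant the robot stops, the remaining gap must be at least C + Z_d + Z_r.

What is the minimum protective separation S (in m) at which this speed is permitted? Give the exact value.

stop time T_s = (19/10)/(5/2) = 0.7600 s
robot in T_r: 1.9000·0.1500 = 0.2850 m
braking distance = 1.9000²/(2·2.5000) = 0.7220 m
human over T_r+T_s: 0.8000·(0.1500+0.7600) = 0.7280 m
residual clearance needed = 0.0400+0.0050+0.1000 = 0.1450 m
S_min ≈ 0.2850+0.7220+0.7280+0.1450  ⇒  S_min = 47/25 m

S_min = 47/25 m = 1.8800 m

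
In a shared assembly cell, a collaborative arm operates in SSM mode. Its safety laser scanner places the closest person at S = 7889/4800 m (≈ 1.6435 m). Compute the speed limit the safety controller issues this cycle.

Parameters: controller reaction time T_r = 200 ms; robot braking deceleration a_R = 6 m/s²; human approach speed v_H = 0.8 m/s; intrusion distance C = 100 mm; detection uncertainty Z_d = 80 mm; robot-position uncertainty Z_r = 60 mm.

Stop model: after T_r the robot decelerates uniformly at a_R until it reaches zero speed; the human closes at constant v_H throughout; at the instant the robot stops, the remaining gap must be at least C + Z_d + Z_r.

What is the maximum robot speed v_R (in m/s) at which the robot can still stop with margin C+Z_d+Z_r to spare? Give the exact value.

collect terms ⇒ (1/12)·v_R² + (1/3)·v_R + (-5969/4800) = 0
  disc = (1/3)² − 4·(1/12)·(-5969/4800) = 841/1600 ; √disc = 29/40
  v_R = (−(1/3) + 29/40) / (2·(1/12)) = 47/20 m/s
check:
braking lasts T_s = (47/20)/6 = 0.3917 s
reaction-phase robot travel = 2.3500·0.2000 = 0.4700 m
robot under decel: 2.3500²/(2·6.0000) = 0.4602 m
human closes 0.8000·0.5917 = 0.4733 m
C+Z_d+Z_r = 0.1000+0.0800+0.0600 = 0.2400 m
sum ≈ 0.4700+0.4602+0.4733+0.2400 ≈ 1.6435 m = S ✓

v_R_max = 47/20 m/s = 2.3500 m/s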